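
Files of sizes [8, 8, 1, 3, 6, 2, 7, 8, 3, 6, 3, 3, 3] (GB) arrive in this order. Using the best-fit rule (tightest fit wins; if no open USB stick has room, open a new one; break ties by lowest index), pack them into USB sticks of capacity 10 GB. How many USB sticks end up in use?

7

  8 → USB stick 1 (new)  [load 8/10]
  8 → USB stick 2 (new)  [load 8/10]
  1 → USB stick 1  [load 9/10]
  3 → USB stick 3 (new)  [load 3/10]
  6 → USB stick 3  [load 9/10]
  2 → USB stick 2  [load 10/10]
  7 → USB stick 4 (new)  [load 7/10]
  8 → USB stick 5 (new)  [load 8/10]
  3 → USB stick 4  [load 10/10]
  6 → USB stick 6 (new)  [load 6/10]
  3 → USB stick 6  [load 9/10]
  3 → USB stick 7 (new)  [load 3/10]
  3 → USB stick 7  [load 6/10]
7 USB sticks opened.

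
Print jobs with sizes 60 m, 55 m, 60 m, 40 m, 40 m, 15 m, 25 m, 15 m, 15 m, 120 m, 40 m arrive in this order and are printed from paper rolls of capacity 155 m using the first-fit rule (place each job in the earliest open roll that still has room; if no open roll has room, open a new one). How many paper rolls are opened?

  60 → roll 1 (new)  [load 60/155]
  55 → roll 1  [load 115/155]
  60 → roll 2 (new)  [load 60/155]
  40 → roll 1  [load 155/155]
  40 → roll 2  [load 100/155]
  15 → roll 2  [load 115/155]
  25 → roll 2  [load 140/155]
  15 → roll 2  [load 155/155]
  15 → roll 3 (new)  [load 15/155]
  120 → roll 3  [load 135/155]
  40 → roll 4 (new)  [load 40/155]
4 paper rolls opened.

4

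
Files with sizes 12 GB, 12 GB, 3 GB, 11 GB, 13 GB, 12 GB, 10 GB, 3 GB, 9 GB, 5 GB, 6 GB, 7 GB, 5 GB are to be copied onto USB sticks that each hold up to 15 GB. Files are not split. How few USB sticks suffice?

8

Total = 13 + 12 + 12 + 12 + 11 + 10 + 9 + 7 + 6 + 5 + 5 + 3 + 3 = 108 GB.
Lower bound: ⌈108/15⌉ = 8 USB sticks.
A packing using 8 USB sticks:
  USB stick 1: 13 = 13
  USB stick 2: 12 + 3 = 15
  USB stick 3: 12 + 3 = 15
  USB stick 4: 12 = 12
  USB stick 5: 11 = 11
  USB stick 6: 10 + 5 = 15
  USB stick 7: 9 + 6 = 15
  USB stick 8: 7 + 5 = 12
This matches the lower bound, so 8 is optimal.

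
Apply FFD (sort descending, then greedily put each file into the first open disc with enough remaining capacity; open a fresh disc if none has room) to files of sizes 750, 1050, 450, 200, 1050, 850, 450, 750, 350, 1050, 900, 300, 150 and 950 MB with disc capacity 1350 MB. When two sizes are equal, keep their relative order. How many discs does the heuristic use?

Sorted descending: 1050, 1050, 1050, 950, 900, 850, 750, 750, 450, 450, 350, 300, 200, 150.
  1050 → disc 1 (new)  [load 1050/1350]
  1050 → disc 2 (new)  [load 1050/1350]
  1050 → disc 3 (new)  [load 1050/1350]
  950 → disc 4 (new)  [load 950/1350]
  900 → disc 5 (new)  [load 900/1350]
  850 → disc 6 (new)  [load 850/1350]
  750 → disc 7 (new)  [load 750/1350]
  750 → disc 8 (new)  [load 750/1350]
  450 → disc 5  [load 1350/1350]
  450 → disc 6  [load 1300/1350]
  350 → disc 4  [load 1300/1350]
  300 → disc 1  [load 1350/1350]
  200 → disc 2  [load 1250/1350]
  150 → disc 3  [load 1200/1350]
8 discs opened.

8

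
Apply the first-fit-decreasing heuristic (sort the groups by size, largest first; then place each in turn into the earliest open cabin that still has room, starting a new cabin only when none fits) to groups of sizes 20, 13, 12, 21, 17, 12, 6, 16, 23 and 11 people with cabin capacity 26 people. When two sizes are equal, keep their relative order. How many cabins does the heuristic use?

Sorted descending: 23, 21, 20, 17, 16, 13, 12, 12, 11, 6.
  23 → cabin 1 (new)  [load 23/26]
  21 → cabin 2 (new)  [load 21/26]
  20 → cabin 3 (new)  [load 20/26]
  17 → cabin 4 (new)  [load 17/26]
  16 → cabin 5 (new)  [load 16/26]
  13 → cabin 6 (new)  [load 13/26]
  12 → cabin 6  [load 25/26]
  12 → cabin 7 (new)  [load 12/26]
  11 → cabin 7  [load 23/26]
  6 → cabin 3  [load 26/26]
7 cabins opened.

7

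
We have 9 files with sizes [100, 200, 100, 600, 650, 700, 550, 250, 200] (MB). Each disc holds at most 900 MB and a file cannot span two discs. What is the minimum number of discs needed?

4

Total = 700 + 650 + 600 + 550 + 250 + 200 + 200 + 100 + 100 = 3350 MB.
Lower bound: ⌈3350/900⌉ = 4 discs.
A packing using 4 discs:
  disc 1: 700 + 200 = 900
  disc 2: 650 + 250 = 900
  disc 3: 600 + 200 + 100 = 900
  disc 4: 550 + 100 = 650
This matches the lower bound, so 4 is optimal.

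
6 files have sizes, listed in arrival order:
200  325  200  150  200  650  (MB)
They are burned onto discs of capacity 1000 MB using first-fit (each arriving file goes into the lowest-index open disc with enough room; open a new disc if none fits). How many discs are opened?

  200 → disc 1 (new)  [load 200/1000]
  325 → disc 1  [load 525/1000]
  200 → disc 1  [load 725/1000]
  150 → disc 1  [load 875/1000]
  200 → disc 2 (new)  [load 200/1000]
  650 → disc 2  [load 850/1000]
2 discs opened.

2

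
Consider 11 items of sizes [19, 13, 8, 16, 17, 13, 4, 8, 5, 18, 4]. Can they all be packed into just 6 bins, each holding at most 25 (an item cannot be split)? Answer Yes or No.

Yes

A valid assignment using 6 bins:
  bin 1: 19 + 5 = 24
  bin 2: 18 + 4 = 22
  bin 3: 17 + 8 = 25
  bin 4: 16 + 8 = 24
  bin 5: 13 + 4 = 17
  bin 6: 13 = 13
Every load is within 25, so 6 bins suffice.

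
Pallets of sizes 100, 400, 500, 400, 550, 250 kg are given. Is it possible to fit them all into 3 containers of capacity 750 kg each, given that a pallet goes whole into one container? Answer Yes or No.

No

Total = 2200 kg; ⌈2200/750⌉ = 3.
4 pallets each exceed half the capacity and cannot share a container, forcing at least 4 containers.
At least 4 containers are required, but only 3 are allowed.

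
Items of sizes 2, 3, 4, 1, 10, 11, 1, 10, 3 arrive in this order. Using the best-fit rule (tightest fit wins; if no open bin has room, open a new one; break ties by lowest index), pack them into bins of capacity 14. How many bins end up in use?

  2 → bin 1 (new)  [load 2/14]
  3 → bin 1  [load 5/14]
  4 → bin 1  [load 9/14]
  1 → bin 1  [load 10/14]
  10 → bin 2 (new)  [load 10/14]
  11 → bin 3 (new)  [load 11/14]
  1 → bin 3  [load 12/14]
  10 → bin 4 (new)  [load 10/14]
  3 → bin 1  [load 13/14]
4 bins opened.

4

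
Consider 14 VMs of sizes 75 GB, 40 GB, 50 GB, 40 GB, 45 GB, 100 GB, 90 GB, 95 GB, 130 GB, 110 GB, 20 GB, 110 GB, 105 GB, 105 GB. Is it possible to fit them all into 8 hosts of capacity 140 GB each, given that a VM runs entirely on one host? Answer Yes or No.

Total = 1115 GB; ⌈1115/140⌉ = 8.
9 VMs each exceed half the capacity and cannot share a host, forcing at least 9 hosts.
At least 9 hosts are required, but only 8 are allowed.

No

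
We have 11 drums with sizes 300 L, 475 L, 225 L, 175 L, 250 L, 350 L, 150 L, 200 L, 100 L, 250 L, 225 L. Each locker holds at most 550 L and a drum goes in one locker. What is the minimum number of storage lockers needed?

Total = 475 + 350 + 300 + 250 + 250 + 225 + 225 + 200 + 175 + 150 + 100 = 2700 L.
Lower bound: ⌈2700/550⌉ = 5 storage lockers.
A packing using 6 storage lockers:
  locker 1: 475 = 475
  locker 2: 350 + 200 = 550
  locker 3: 300 + 250 = 550
  locker 4: 250 + 225 = 475
  locker 5: 225 + 175 + 150 = 550
  locker 6: 100 = 100
No arrangement into 5 storage lockers stays within capacity, so 6 is optimal.

6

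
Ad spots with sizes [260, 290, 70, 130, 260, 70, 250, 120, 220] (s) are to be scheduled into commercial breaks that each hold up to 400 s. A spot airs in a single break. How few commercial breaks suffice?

Total = 290 + 260 + 260 + 250 + 220 + 130 + 120 + 70 + 70 = 1670 s.
Lower bound: ⌈1670/400⌉ = 5 commercial breaks.
A packing using 5 commercial breaks:
  break 1: 290 + 70 = 360
  break 2: 260 + 130 = 390
  break 3: 260 + 120 = 380
  break 4: 250 + 70 = 320
  break 5: 220 = 220
This matches the lower bound, so 5 is optimal.

5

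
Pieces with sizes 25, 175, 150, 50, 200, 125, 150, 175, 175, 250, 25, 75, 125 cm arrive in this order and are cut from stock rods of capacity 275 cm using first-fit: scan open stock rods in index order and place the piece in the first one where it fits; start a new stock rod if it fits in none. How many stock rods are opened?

  25 → stock rod 1 (new)  [load 25/275]
  175 → stock rod 1  [load 200/275]
  150 → stock rod 2 (new)  [load 150/275]
  50 → stock rod 1  [load 250/275]
  200 → stock rod 3 (new)  [load 200/275]
  125 → stock rod 2  [load 275/275]
  150 → stock rod 4 (new)  [load 150/275]
  175 → stock rod 5 (new)  [load 175/275]
  175 → stock rod 6 (new)  [load 175/275]
  250 → stock rod 7 (new)  [load 250/275]
  25 → stock rod 1  [load 275/275]
  75 → stock rod 3  [load 275/275]
  125 → stock rod 4  [load 275/275]
7 stock rods opened.

7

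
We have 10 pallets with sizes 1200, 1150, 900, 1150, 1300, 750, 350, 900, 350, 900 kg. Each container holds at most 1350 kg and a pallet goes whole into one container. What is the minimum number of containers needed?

Total = 1300 + 1200 + 1150 + 1150 + 900 + 900 + 900 + 750 + 350 + 350 = 8950 kg.
Lower bound: ⌈8950/1350⌉ = 7 containers.
Also, 8 pallets each exceed 675 kg, and no two of those can share a container, so at least 8 containers are needed.
A packing using 8 containers:
  container 1: 1300 = 1300
  container 2: 1200 = 1200
  container 3: 1150 = 1150
  container 4: 1150 = 1150
  container 5: 900 + 350 = 1250
  container 6: 900 + 350 = 1250
  container 7: 900 = 900
  container 8: 750 = 750
This matches the lower bound, so 8 is optimal.

8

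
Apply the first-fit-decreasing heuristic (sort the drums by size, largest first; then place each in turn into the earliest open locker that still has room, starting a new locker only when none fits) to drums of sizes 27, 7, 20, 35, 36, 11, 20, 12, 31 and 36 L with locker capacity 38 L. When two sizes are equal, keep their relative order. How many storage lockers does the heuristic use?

Sorted descending: 36, 36, 35, 31, 27, 20, 20, 12, 11, 7.
  36 → locker 1 (new)  [load 36/38]
  36 → locker 2 (new)  [load 36/38]
  35 → locker 3 (new)  [load 35/38]
  31 → locker 4 (new)  [load 31/38]
  27 → locker 5 (new)  [load 27/38]
  20 → locker 6 (new)  [load 20/38]
  20 → locker 7 (new)  [load 20/38]
  12 → locker 6  [load 32/38]
  11 → locker 5  [load 38/38]
  7 → locker 4  [load 38/38]
7 storage lockers opened.

7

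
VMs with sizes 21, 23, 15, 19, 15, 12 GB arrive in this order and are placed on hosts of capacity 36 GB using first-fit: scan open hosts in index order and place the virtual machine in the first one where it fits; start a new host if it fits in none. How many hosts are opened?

  21 → host 1 (new)  [load 21/36]
  23 → host 2 (new)  [load 23/36]
  15 → host 1  [load 36/36]
  19 → host 3 (new)  [load 19/36]
  15 → host 3  [load 34/36]
  12 → host 2  [load 35/36]
3 hosts opened.

3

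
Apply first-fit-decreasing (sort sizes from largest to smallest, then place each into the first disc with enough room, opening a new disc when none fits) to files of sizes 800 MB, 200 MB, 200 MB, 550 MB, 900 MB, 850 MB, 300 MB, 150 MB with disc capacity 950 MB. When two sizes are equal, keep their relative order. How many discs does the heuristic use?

Sorted descending: 900, 850, 800, 550, 300, 200, 200, 150.
  900 → disc 1 (new)  [load 900/950]
  850 → disc 2 (new)  [load 850/950]
  800 → disc 3 (new)  [load 800/950]
  550 → disc 4 (new)  [load 550/950]
  300 → disc 4  [load 850/950]
  200 → disc 5 (new)  [load 200/950]
  200 → disc 5  [load 400/950]
  150 → disc 3  [load 950/950]
5 discs opened.

5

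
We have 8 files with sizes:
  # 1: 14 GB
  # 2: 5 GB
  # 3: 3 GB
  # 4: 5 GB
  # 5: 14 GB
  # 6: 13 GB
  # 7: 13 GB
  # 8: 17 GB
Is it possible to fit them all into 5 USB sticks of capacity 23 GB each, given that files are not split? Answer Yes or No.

A valid assignment using 5 USB sticks:
  USB stick 1: 17 + 5 = 22
  USB stick 2: 14 + 5 + 3 = 22
  USB stick 3: 14 = 14
  USB stick 4: 13 = 13
  USB stick 5: 13 = 13
Every load is within 23 GB, so 5 USB sticks suffice.

Yes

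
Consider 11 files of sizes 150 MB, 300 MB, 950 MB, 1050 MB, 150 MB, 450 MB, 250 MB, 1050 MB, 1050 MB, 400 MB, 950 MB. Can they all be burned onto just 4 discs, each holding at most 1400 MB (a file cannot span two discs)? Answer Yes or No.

No

Total = 6750 MB; ⌈6750/1400⌉ = 5.
At least 5 discs are required, but only 4 are allowed.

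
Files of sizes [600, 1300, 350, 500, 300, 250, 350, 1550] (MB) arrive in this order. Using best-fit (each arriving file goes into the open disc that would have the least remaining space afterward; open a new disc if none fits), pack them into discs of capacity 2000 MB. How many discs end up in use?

  600 → disc 1 (new)  [load 600/2000]
  1300 → disc 1  [load 1900/2000]
  350 → disc 2 (new)  [load 350/2000]
  500 → disc 2  [load 850/2000]
  300 → disc 2  [load 1150/2000]
  250 → disc 2  [load 1400/2000]
  350 → disc 2  [load 1750/2000]
  1550 → disc 3 (new)  [load 1550/2000]
3 discs opened.

3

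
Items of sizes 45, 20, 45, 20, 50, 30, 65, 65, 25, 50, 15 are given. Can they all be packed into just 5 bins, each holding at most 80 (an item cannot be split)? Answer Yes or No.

Total = 430; ⌈430/80⌉ = 6.
At least 6 bins are required, but only 5 are allowed.

No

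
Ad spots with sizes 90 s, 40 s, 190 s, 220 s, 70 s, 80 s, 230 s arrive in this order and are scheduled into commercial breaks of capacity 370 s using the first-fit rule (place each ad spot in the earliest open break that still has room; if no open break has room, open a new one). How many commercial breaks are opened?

  90 → break 1 (new)  [load 90/370]
  40 → break 1  [load 130/370]
  190 → break 1  [load 320/370]
  220 → break 2 (new)  [load 220/370]
  70 → break 2  [load 290/370]
  80 → break 2  [load 370/370]
  230 → break 3 (new)  [load 230/370]
3 commercial breaks opened.

3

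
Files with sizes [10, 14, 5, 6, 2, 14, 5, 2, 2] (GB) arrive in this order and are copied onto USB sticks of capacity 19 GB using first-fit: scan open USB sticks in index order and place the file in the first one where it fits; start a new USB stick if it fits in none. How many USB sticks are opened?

  10 → USB stick 1 (new)  [load 10/19]
  14 → USB stick 2 (new)  [load 14/19]
  5 → USB stick 1  [load 15/19]
  6 → USB stick 3 (new)  [load 6/19]
  2 → USB stick 1  [load 17/19]
  14 → USB stick 4 (new)  [load 14/19]
  5 → USB stick 2  [load 19/19]
  2 → USB stick 1  [load 19/19]
  2 → USB stick 3  [load 8/19]
4 USB sticks opened.

4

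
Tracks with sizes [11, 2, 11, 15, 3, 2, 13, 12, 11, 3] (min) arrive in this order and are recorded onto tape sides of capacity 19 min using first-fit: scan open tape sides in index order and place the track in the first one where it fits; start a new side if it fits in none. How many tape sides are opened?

6

  11 → side 1 (new)  [load 11/19]
  2 → side 1  [load 13/19]
  11 → side 2 (new)  [load 11/19]
  15 → side 3 (new)  [load 15/19]
  3 → side 1  [load 16/19]
  2 → side 1  [load 18/19]
  13 → side 4 (new)  [load 13/19]
  12 → side 5 (new)  [load 12/19]
  11 → side 6 (new)  [load 11/19]
  3 → side 2  [load 14/19]
6 tape sides opened.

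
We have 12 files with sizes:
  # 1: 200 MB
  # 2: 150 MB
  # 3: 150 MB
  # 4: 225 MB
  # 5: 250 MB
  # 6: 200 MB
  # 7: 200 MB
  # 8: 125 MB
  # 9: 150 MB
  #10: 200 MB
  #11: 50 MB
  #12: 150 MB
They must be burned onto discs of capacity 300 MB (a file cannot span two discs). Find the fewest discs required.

9

Total = 250 + 225 + 200 + 200 + 200 + 200 + 150 + 150 + 150 + 150 + 125 + 50 = 2050 MB.
Lower bound: ⌈2050/300⌉ = 7 discs.
A packing using 9 discs:
  disc 1: 250 + 50 = 300
  disc 2: 225 = 225
  disc 3: 200 = 200
  disc 4: 200 = 200
  disc 5: 200 = 200
  disc 6: 200 = 200
  disc 7: 150 + 150 = 300
  disc 8: 150 + 150 = 300
  disc 9: 125 = 125
No arrangement into 8 discs stays within capacity, so 9 is optimal.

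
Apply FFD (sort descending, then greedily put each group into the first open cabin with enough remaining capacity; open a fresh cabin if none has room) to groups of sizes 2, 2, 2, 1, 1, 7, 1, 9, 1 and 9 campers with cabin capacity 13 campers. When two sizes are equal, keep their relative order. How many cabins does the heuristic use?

Sorted descending: 9, 9, 7, 2, 2, 2, 1, 1, 1, 1.
  9 → cabin 1 (new)  [load 9/13]
  9 → cabin 2 (new)  [load 9/13]
  7 → cabin 3 (new)  [load 7/13]
  2 → cabin 1  [load 11/13]
  2 → cabin 1  [load 13/13]
  2 → cabin 2  [load 11/13]
  1 → cabin 2  [load 12/13]
  1 → cabin 2  [load 13/13]
  1 → cabin 3  [load 8/13]
  1 → cabin 3  [load 9/13]
3 cabins opened.

3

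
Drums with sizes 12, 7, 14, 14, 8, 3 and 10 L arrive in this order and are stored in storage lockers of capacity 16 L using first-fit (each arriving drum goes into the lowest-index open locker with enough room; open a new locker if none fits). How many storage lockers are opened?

5

  12 → locker 1 (new)  [load 12/16]
  7 → locker 2 (new)  [load 7/16]
  14 → locker 3 (new)  [load 14/16]
  14 → locker 4 (new)  [load 14/16]
  8 → locker 2  [load 15/16]
  3 → locker 1  [load 15/16]
  10 → locker 5 (new)  [load 10/16]
5 storage lockers opened.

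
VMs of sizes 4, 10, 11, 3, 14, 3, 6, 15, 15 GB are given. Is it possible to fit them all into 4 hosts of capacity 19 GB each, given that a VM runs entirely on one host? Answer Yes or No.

Total = 81 GB; ⌈81/19⌉ = 5.
At least 5 hosts are required, but only 4 are allowed.

No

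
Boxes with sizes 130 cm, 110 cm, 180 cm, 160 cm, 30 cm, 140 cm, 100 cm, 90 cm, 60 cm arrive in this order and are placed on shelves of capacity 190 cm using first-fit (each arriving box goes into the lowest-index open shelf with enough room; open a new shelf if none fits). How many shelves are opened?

  130 → shelf 1 (new)  [load 130/190]
  110 → shelf 2 (new)  [load 110/190]
  180 → shelf 3 (new)  [load 180/190]
  160 → shelf 4 (new)  [load 160/190]
  30 → shelf 1  [load 160/190]
  140 → shelf 5 (new)  [load 140/190]
  100 → shelf 6 (new)  [load 100/190]
  90 → shelf 6  [load 190/190]
  60 → shelf 2  [load 170/190]
6 shelves opened.

6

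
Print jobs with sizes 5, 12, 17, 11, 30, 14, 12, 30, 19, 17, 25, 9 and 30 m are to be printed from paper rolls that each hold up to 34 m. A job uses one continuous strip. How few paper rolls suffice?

Total = 30 + 30 + 30 + 25 + 19 + 17 + 17 + 14 + 12 + 12 + 11 + 9 + 5 = 231 m.
Lower bound: ⌈231/34⌉ = 7 paper rolls.
A packing using 8 paper rolls:
  roll 1: 30 = 30
  roll 2: 30 = 30
  roll 3: 30 = 30
  roll 4: 25 + 9 = 34
  roll 5: 19 + 14 = 33
  roll 6: 17 + 17 = 34
  roll 7: 12 + 12 + 5 = 29
  roll 8: 11 = 11
No arrangement into 7 paper rolls stays within capacity, so 8 is optimal.

8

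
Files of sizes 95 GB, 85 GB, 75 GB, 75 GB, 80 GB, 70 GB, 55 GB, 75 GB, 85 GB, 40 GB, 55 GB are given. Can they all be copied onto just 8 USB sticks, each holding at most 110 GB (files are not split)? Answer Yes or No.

Total = 790 GB; ⌈790/110⌉ = 8.
The bound of 8 does not rule out 8, but exhaustive search shows no assignment into 8 USB sticks of capacity 110 GB exists — the minimum is 9.

No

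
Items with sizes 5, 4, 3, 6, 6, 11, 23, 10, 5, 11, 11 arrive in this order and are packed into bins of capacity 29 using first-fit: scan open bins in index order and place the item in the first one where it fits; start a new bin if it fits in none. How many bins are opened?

  5 → bin 1 (new)  [load 5/29]
  4 → bin 1  [load 9/29]
  3 → bin 1  [load 12/29]
  6 → bin 1  [load 18/29]
  6 → bin 1  [load 24/29]
  11 → bin 2 (new)  [load 11/29]
  23 → bin 3 (new)  [load 23/29]
  10 → bin 2  [load 21/29]
  5 → bin 1  [load 29/29]
  11 → bin 4 (new)  [load 11/29]
  11 → bin 4  [load 22/29]
4 bins opened.

4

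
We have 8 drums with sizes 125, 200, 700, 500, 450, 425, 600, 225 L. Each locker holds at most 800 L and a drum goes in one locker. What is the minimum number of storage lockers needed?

Total = 700 + 600 + 500 + 450 + 425 + 225 + 200 + 125 = 3225 L.
Lower bound: ⌈3225/800⌉ = 5 storage lockers.
A packing using 5 storage lockers:
  locker 1: 700 = 700
  locker 2: 600 + 200 = 800
  locker 3: 500 + 225 = 725
  locker 4: 450 + 125 = 575
  locker 5: 425 = 425
This matches the lower bound, so 5 is optimal.

5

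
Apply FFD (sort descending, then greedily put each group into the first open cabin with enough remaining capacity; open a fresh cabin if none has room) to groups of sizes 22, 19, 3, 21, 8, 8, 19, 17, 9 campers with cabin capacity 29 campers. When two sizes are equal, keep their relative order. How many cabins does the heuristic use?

5

Sorted descending: 22, 21, 19, 19, 17, 9, 8, 8, 3.
  22 → cabin 1 (new)  [load 22/29]
  21 → cabin 2 (new)  [load 21/29]
  19 → cabin 3 (new)  [load 19/29]
  19 → cabin 4 (new)  [load 19/29]
  17 → cabin 5 (new)  [load 17/29]
  9 → cabin 3  [load 28/29]
  8 → cabin 2  [load 29/29]
  8 → cabin 4  [load 27/29]
  3 → cabin 1  [load 25/29]
5 cabins opened.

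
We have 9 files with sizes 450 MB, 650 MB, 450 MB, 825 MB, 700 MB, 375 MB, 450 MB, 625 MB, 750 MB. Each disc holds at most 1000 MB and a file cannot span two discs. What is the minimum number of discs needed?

7

Total = 825 + 750 + 700 + 650 + 625 + 450 + 450 + 450 + 375 = 5275 MB.
Lower bound: ⌈5275/1000⌉ = 6 discs.
A packing using 7 discs:
  disc 1: 825 = 825
  disc 2: 750 = 750
  disc 3: 700 = 700
  disc 4: 650 = 650
  disc 5: 625 + 375 = 1000
  disc 6: 450 + 450 = 900
  disc 7: 450 = 450
No arrangement into 6 discs stays within capacity, so 7 is optimal.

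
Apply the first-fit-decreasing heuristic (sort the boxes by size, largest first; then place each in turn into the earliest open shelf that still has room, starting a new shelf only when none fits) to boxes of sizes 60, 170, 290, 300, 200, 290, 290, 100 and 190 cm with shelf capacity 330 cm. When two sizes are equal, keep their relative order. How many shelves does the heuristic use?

Sorted descending: 300, 290, 290, 290, 200, 190, 170, 100, 60.
  300 → shelf 1 (new)  [load 300/330]
  290 → shelf 2 (new)  [load 290/330]
  290 → shelf 3 (new)  [load 290/330]
  290 → shelf 4 (new)  [load 290/330]
  200 → shelf 5 (new)  [load 200/330]
  190 → shelf 6 (new)  [load 190/330]
  170 → shelf 7 (new)  [load 170/330]
  100 → shelf 5  [load 300/330]
  60 → shelf 6  [load 250/330]
7 shelves opened.

7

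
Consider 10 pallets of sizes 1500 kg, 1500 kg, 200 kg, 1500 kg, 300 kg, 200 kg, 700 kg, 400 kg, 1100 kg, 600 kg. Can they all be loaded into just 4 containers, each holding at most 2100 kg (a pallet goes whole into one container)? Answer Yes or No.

Yes

A valid assignment using 4 containers:
  container 1: 1500 + 600 = 2100
  container 2: 1500 + 400 + 200 = 2100
  container 3: 1500 + 300 + 200 = 2000
  container 4: 1100 + 700 = 1800
Every load is within 2100 kg, so 4 containers suffice.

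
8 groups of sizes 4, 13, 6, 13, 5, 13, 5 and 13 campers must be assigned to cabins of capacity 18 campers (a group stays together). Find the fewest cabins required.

Total = 13 + 13 + 13 + 13 + 6 + 5 + 5 + 4 = 72 campers.
Lower bound: ⌈72/18⌉ = 4 cabins.
A packing using 5 cabins:
  cabin 1: 13 + 5 = 18
  cabin 2: 13 + 5 = 18
  cabin 3: 13 + 4 = 17
  cabin 4: 13 = 13
  cabin 5: 6 = 6
No arrangement into 4 cabins stays within capacity, so 5 is optimal.

5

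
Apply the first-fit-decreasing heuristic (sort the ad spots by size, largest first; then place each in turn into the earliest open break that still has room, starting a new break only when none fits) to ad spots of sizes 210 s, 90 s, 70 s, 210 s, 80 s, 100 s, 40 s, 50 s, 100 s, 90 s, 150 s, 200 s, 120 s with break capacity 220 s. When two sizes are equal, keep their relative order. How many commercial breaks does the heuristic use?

8

Sorted descending: 210, 210, 200, 150, 120, 100, 100, 90, 90, 80, 70, 50, 40.
  210 → break 1 (new)  [load 210/220]
  210 → break 2 (new)  [load 210/220]
  200 → break 3 (new)  [load 200/220]
  150 → break 4 (new)  [load 150/220]
  120 → break 5 (new)  [load 120/220]
  100 → break 5  [load 220/220]
  100 → break 6 (new)  [load 100/220]
  90 → break 6  [load 190/220]
  90 → break 7 (new)  [load 90/220]
  80 → break 7  [load 170/220]
  70 → break 4  [load 220/220]
  50 → break 7  [load 220/220]
  40 → break 8 (new)  [load 40/220]
8 commercial breaks opened.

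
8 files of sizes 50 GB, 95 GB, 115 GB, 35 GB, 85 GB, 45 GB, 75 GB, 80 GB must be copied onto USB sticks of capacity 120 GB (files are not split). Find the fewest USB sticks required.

6

Total = 115 + 95 + 85 + 80 + 75 + 50 + 45 + 35 = 580 GB.
Lower bound: ⌈580/120⌉ = 5 USB sticks.
A packing using 6 USB sticks:
  USB stick 1: 115 = 115
  USB stick 2: 95 = 95
  USB stick 3: 85 + 35 = 120
  USB stick 4: 80 = 80
  USB stick 5: 75 + 45 = 120
  USB stick 6: 50 = 50
No arrangement into 5 USB sticks stays within capacity, so 6 is optimal.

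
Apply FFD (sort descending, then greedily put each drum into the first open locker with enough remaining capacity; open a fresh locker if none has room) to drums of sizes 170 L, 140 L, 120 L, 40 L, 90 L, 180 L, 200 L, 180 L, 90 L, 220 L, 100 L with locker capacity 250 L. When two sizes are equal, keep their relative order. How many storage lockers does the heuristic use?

Sorted descending: 220, 200, 180, 180, 170, 140, 120, 100, 90, 90, 40.
  220 → locker 1 (new)  [load 220/250]
  200 → locker 2 (new)  [load 200/250]
  180 → locker 3 (new)  [load 180/250]
  180 → locker 4 (new)  [load 180/250]
  170 → locker 5 (new)  [load 170/250]
  140 → locker 6 (new)  [load 140/250]
  120 → locker 7 (new)  [load 120/250]
  100 → locker 6  [load 240/250]
  90 → locker 7  [load 210/250]
  90 → locker 8 (new)  [load 90/250]
  40 → locker 2  [load 240/250]
8 storage lockers opened.

8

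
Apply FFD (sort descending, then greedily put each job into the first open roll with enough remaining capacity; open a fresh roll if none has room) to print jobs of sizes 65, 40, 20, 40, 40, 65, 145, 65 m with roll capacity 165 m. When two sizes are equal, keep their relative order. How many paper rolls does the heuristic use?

Sorted descending: 145, 65, 65, 65, 40, 40, 40, 20.
  145 → roll 1 (new)  [load 145/165]
  65 → roll 2 (new)  [load 65/165]
  65 → roll 2  [load 130/165]
  65 → roll 3 (new)  [load 65/165]
  40 → roll 3  [load 105/165]
  40 → roll 3  [load 145/165]
  40 → roll 4 (new)  [load 40/165]
  20 → roll 1  [load 165/165]
4 paper rolls opened.

4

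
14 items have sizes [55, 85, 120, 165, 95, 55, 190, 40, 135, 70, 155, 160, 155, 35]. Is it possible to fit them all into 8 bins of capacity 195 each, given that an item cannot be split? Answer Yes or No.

Total = 1515; ⌈1515/195⌉ = 8.
The bound of 8 does not rule out 8, but exhaustive search shows no assignment into 8 bins of capacity 195 exists — the minimum is 9.

No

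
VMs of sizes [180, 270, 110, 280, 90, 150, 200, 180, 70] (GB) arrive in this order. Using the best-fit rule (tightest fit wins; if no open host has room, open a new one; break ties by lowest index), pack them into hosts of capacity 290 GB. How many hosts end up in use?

  180 → host 1 (new)  [load 180/290]
  270 → host 2 (new)  [load 270/290]
  110 → host 1  [load 290/290]
  280 → host 3 (new)  [load 280/290]
  90 → host 4 (new)  [load 90/290]
  150 → host 4  [load 240/290]
  200 → host 5 (new)  [load 200/290]
  180 → host 6 (new)  [load 180/290]
  70 → host 5  [load 270/290]
6 hosts opened.

6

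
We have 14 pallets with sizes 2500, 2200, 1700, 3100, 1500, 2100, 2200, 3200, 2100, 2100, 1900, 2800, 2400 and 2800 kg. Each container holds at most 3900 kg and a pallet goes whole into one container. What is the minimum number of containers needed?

Total = 3200 + 3100 + 2800 + 2800 + 2500 + 2400 + 2200 + 2200 + 2100 + 2100 + 2100 + 1900 + 1700 + 1500 = 32600 kg.
Lower bound: ⌈32600/3900⌉ = 9 containers.
Also, 11 pallets each exceed 1950 kg, and no two of those can share a container, so at least 11 containers are needed.
A packing using 12 containers:
  container 1: 3200 = 3200
  container 2: 3100 = 3100
  container 3: 2800 = 2800
  container 4: 2800 = 2800
  container 5: 2500 = 2500
  container 6: 2400 + 1500 = 3900
  container 7: 2200 + 1700 = 3900
  container 8: 2200 = 2200
  container 9: 2100 = 2100
  container 10: 2100 = 2100
  container 11: 2100 = 2100
  container 12: 1900 = 1900
No arrangement into 11 containers stays within capacity, so 12 is optimal.

12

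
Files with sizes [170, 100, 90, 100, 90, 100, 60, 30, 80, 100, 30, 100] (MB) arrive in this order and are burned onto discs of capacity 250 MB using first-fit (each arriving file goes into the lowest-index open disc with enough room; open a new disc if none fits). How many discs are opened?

5

  170 → disc 1 (new)  [load 170/250]
  100 → disc 2 (new)  [load 100/250]
  90 → disc 2  [load 190/250]
  100 → disc 3 (new)  [load 100/250]
  90 → disc 3  [load 190/250]
  100 → disc 4 (new)  [load 100/250]
  60 → disc 1  [load 230/250]
  30 → disc 2  [load 220/250]
  80 → disc 4  [load 180/250]
  100 → disc 5 (new)  [load 100/250]
  30 → disc 2  [load 250/250]
  100 → disc 5  [load 200/250]
5 discs opened.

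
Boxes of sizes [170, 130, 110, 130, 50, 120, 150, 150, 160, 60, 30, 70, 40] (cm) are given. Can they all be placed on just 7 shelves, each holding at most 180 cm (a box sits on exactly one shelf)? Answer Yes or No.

No

Total = 1370 cm; ⌈1370/180⌉ = 8.
At least 8 shelves are required, but only 7 are allowed.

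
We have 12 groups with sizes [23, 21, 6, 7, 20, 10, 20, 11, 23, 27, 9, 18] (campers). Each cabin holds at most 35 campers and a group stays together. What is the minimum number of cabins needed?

Total = 27 + 23 + 23 + 21 + 20 + 20 + 18 + 11 + 10 + 9 + 7 + 6 = 195 campers.
Lower bound: ⌈195/35⌉ = 6 cabins.
Also, 7 groups each exceed 35/2 campers, and no two of those can share a cabin, so at least 7 cabins are needed.
A packing using 7 cabins:
  cabin 1: 27 + 7 = 34
  cabin 2: 23 + 11 = 34
  cabin 3: 23 + 10 = 33
  cabin 4: 21 + 9 = 30
  cabin 5: 20 + 6 = 26
  cabin 6: 20 = 20
  cabin 7: 18 = 18
This matches the lower bound, so 7 is optimal.

7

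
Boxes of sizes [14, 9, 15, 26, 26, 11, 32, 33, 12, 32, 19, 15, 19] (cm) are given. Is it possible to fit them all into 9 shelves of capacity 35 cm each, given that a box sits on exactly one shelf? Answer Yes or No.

Yes

A valid assignment using 9 shelves:
  shelf 1: 33 = 33
  shelf 2: 32 = 32
  shelf 3: 32 = 32
  shelf 4: 26 + 9 = 35
  shelf 5: 26 = 26
  shelf 6: 19 + 15 = 34
  shelf 7: 19 + 15 = 34
  shelf 8: 14 + 12 = 26
  shelf 9: 11 = 11
Every load is within 35 cm, so 9 shelves suffice.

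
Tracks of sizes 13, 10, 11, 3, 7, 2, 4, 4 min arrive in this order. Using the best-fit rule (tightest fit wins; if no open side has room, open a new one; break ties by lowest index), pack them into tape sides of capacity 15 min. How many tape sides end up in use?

4

  13 → side 1 (new)  [load 13/15]
  10 → side 2 (new)  [load 10/15]
  11 → side 3 (new)  [load 11/15]
  3 → side 3  [load 14/15]
  7 → side 4 (new)  [load 7/15]
  2 → side 1  [load 15/15]
  4 → side 2  [load 14/15]
  4 → side 4  [load 11/15]
4 tape sides opened.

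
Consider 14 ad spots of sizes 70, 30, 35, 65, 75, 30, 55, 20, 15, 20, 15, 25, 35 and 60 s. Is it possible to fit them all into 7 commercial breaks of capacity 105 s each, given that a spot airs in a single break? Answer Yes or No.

Yes

A valid assignment using 6 commercial breaks:
  break 1: 75 + 30 = 105
  break 2: 70 + 35 = 105
  break 3: 65 + 35 = 100
  break 4: 60 + 30 + 15 = 105
  break 5: 55 + 25 + 20 = 100
  break 6: 20 + 15 = 35
That uses only 6 ≤ 7, so 7 commercial breaks are enough.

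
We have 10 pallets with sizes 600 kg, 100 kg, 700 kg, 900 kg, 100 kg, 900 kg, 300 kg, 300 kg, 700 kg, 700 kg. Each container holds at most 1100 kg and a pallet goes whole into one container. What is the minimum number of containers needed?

Total = 900 + 900 + 700 + 700 + 700 + 600 + 300 + 300 + 100 + 100 = 5300 kg.
Lower bound: ⌈5300/1100⌉ = 5 containers.
Also, 6 pallets each exceed 550 kg, and no two of those can share a container, so at least 6 containers are needed.
A packing using 6 containers:
  container 1: 900 + 100 + 100 = 1100
  container 2: 900 = 900
  container 3: 700 + 300 = 1000
  container 4: 700 + 300 = 1000
  container 5: 700 = 700
  container 6: 600 = 600
This matches the lower bound, so 6 is optimal.

6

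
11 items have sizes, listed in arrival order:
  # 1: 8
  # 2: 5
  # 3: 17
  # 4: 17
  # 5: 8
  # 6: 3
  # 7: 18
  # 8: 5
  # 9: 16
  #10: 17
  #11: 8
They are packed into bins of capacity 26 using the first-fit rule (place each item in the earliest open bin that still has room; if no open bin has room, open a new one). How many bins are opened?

6

  8 → bin 1 (new)  [load 8/26]
  5 → bin 1  [load 13/26]
  17 → bin 2 (new)  [load 17/26]
  17 → bin 3 (new)  [load 17/26]
  8 → bin 1  [load 21/26]
  3 → bin 1  [load 24/26]
  18 → bin 4 (new)  [load 18/26]
  5 → bin 2  [load 22/26]
  16 → bin 5 (new)  [load 16/26]
  17 → bin 6 (new)  [load 17/26]
  8 → bin 3  [load 25/26]
6 bins opened.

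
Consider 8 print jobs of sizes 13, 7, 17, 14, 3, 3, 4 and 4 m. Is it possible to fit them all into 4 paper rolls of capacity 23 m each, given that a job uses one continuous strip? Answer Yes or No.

Yes

A valid assignment using 3 paper rolls:
  roll 1: 17 + 4 = 21
  roll 2: 14 + 7 = 21
  roll 3: 13 + 4 + 3 + 3 = 23
That uses only 3 ≤ 4, so 4 paper rolls are enough.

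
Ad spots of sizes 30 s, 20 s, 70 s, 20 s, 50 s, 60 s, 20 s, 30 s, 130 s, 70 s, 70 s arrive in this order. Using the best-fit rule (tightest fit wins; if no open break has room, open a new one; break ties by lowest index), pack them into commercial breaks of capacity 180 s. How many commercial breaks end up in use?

4

  30 → break 1 (new)  [load 30/180]
  20 → break 1  [load 50/180]
  70 → break 1  [load 120/180]
  20 → break 1  [load 140/180]
  50 → break 2 (new)  [load 50/180]
  60 → break 2  [load 110/180]
  20 → break 1  [load 160/180]
  30 → break 2  [load 140/180]
  130 → break 3 (new)  [load 130/180]
  70 → break 4 (new)  [load 70/180]
  70 → break 4  [load 140/180]
4 commercial breaks opened.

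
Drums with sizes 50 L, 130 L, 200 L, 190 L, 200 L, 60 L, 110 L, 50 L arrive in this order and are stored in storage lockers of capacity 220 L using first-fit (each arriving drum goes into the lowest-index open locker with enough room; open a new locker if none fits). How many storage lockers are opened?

  50 → locker 1 (new)  [load 50/220]
  130 → locker 1  [load 180/220]
  200 → locker 2 (new)  [load 200/220]
  190 → locker 3 (new)  [load 190/220]
  200 → locker 4 (new)  [load 200/220]
  60 → locker 5 (new)  [load 60/220]
  110 → locker 5  [load 170/220]
  50 → locker 5  [load 220/220]
5 storage lockers opened.

5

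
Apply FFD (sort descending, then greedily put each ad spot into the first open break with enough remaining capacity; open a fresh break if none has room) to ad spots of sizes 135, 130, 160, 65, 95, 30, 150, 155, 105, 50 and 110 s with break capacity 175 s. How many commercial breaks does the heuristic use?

8

Sorted descending: 160, 155, 150, 135, 130, 110, 105, 95, 65, 50, 30.
  160 → break 1 (new)  [load 160/175]
  155 → break 2 (new)  [load 155/175]
  150 → break 3 (new)  [load 150/175]
  135 → break 4 (new)  [load 135/175]
  130 → break 5 (new)  [load 130/175]
  110 → break 6 (new)  [load 110/175]
  105 → break 7 (new)  [load 105/175]
  95 → break 8 (new)  [load 95/175]
  65 → break 6  [load 175/175]
  50 → break 7  [load 155/175]
  30 → break 4  [load 165/175]
8 commercial breaks opened.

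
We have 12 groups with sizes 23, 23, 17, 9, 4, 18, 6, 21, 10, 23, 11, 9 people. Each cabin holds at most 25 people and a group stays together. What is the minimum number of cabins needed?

Total = 23 + 23 + 23 + 21 + 18 + 17 + 11 + 10 + 9 + 9 + 6 + 4 = 174 people.
Lower bound: ⌈174/25⌉ = 7 cabins.
A packing using 8 cabins:
  cabin 1: 23 = 23
  cabin 2: 23 = 23
  cabin 3: 23 = 23
  cabin 4: 21 + 4 = 25
  cabin 5: 18 + 6 = 24
  cabin 6: 17 = 17
  cabin 7: 11 + 10 = 21
  cabin 8: 9 + 9 = 18
No arrangement into 7 cabins stays within capacity, so 8 is optimal.

8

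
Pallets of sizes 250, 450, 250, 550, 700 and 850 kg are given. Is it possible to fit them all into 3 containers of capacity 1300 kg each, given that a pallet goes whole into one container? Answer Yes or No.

Yes

A valid assignment using 3 containers:
  container 1: 850 + 450 = 1300
  container 2: 700 + 550 = 1250
  container 3: 250 + 250 = 500
Every load is within 1300 kg, so 3 containers suffice.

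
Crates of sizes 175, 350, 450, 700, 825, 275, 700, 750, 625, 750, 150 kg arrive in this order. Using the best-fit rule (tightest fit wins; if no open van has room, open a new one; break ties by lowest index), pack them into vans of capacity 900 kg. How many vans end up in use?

  175 → van 1 (new)  [load 175/900]
  350 → van 1  [load 525/900]
  450 → van 2 (new)  [load 450/900]
  700 → van 3 (new)  [load 700/900]
  825 → van 4 (new)  [load 825/900]
  275 → van 1  [load 800/900]
  700 → van 5 (new)  [load 700/900]
  750 → van 6 (new)  [load 750/900]
  625 → van 7 (new)  [load 625/900]
  750 → van 8 (new)  [load 750/900]
  150 → van 6  [load 900/900]
8 vans opened.

8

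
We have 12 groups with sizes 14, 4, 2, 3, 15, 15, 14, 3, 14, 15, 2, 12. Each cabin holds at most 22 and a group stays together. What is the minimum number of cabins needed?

7

Total = 15 + 15 + 15 + 14 + 14 + 14 + 12 + 4 + 3 + 3 + 2 + 2 = 113.
Lower bound: ⌈113/22⌉ = 6 cabins.
Also, 7 groups each exceed 11, and no two of those can share a cabin, so at least 7 cabins are needed.
A packing using 7 cabins:
  cabin 1: 15 + 4 + 3 = 22
  cabin 2: 15 + 3 + 2 + 2 = 22
  cabin 3: 15 = 15
  cabin 4: 14 = 14
  cabin 5: 14 = 14
  cabin 6: 14 = 14
  cabin 7: 12 = 12
This matches the lower bound, so 7 is optimal.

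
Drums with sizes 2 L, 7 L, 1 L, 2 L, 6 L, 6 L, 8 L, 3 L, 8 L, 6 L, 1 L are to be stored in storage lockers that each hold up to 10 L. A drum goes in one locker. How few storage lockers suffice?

6

Total = 8 + 8 + 7 + 6 + 6 + 6 + 3 + 2 + 2 + 1 + 1 = 50 L.
Lower bound: ⌈50/10⌉ = 5 storage lockers.
Also, 6 drums each exceed 5 L, and no two of those can share a locker, so at least 6 storage lockers are needed.
A packing using 6 storage lockers:
  locker 1: 8 + 2 = 10
  locker 2: 8 + 2 = 10
  locker 3: 7 + 3 = 10
  locker 4: 6 + 1 + 1 = 8
  locker 5: 6 = 6
  locker 6: 6 = 6
This matches the lower bound, so 6 is optimal.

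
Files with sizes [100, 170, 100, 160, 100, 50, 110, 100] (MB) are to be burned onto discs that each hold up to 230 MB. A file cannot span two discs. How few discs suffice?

Total = 170 + 160 + 110 + 100 + 100 + 100 + 100 + 50 = 890 MB.
Lower bound: ⌈890/230⌉ = 4 discs.
A packing using 5 discs:
  disc 1: 170 + 50 = 220
  disc 2: 160 = 160
  disc 3: 110 + 100 = 210
  disc 4: 100 + 100 = 200
  disc 5: 100 = 100
No arrangement into 4 discs stays within capacity, so 5 is optimal.

5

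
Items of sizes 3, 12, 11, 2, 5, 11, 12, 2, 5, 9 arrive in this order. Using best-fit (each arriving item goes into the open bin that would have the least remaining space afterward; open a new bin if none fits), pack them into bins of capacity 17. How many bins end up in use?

5

  3 → bin 1 (new)  [load 3/17]
  12 → bin 1  [load 15/17]
  11 → bin 2 (new)  [load 11/17]
  2 → bin 1  [load 17/17]
  5 → bin 2  [load 16/17]
  11 → bin 3 (new)  [load 11/17]
  12 → bin 4 (new)  [load 12/17]
  2 → bin 4  [load 14/17]
  5 → bin 3  [load 16/17]
  9 → bin 5 (new)  [load 9/17]
5 bins opened.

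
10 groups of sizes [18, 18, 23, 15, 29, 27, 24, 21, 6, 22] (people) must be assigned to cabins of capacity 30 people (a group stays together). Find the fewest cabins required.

9

Total = 29 + 27 + 24 + 23 + 22 + 21 + 18 + 18 + 15 + 6 = 203 people.
Lower bound: ⌈203/30⌉ = 7 cabins.
Also, 8 groups each exceed 15 people, and no two of those can share a cabin, so at least 8 cabins are needed.
A packing using 9 cabins:
  cabin 1: 29 = 29
  cabin 2: 27 = 27
  cabin 3: 24 + 6 = 30
  cabin 4: 23 = 23
  cabin 5: 22 = 22
  cabin 6: 21 = 21
  cabin 7: 18 = 18
  cabin 8: 18 = 18
  cabin 9: 15 = 15
No arrangement into 8 cabins stays within capacity, so 9 is optimal.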